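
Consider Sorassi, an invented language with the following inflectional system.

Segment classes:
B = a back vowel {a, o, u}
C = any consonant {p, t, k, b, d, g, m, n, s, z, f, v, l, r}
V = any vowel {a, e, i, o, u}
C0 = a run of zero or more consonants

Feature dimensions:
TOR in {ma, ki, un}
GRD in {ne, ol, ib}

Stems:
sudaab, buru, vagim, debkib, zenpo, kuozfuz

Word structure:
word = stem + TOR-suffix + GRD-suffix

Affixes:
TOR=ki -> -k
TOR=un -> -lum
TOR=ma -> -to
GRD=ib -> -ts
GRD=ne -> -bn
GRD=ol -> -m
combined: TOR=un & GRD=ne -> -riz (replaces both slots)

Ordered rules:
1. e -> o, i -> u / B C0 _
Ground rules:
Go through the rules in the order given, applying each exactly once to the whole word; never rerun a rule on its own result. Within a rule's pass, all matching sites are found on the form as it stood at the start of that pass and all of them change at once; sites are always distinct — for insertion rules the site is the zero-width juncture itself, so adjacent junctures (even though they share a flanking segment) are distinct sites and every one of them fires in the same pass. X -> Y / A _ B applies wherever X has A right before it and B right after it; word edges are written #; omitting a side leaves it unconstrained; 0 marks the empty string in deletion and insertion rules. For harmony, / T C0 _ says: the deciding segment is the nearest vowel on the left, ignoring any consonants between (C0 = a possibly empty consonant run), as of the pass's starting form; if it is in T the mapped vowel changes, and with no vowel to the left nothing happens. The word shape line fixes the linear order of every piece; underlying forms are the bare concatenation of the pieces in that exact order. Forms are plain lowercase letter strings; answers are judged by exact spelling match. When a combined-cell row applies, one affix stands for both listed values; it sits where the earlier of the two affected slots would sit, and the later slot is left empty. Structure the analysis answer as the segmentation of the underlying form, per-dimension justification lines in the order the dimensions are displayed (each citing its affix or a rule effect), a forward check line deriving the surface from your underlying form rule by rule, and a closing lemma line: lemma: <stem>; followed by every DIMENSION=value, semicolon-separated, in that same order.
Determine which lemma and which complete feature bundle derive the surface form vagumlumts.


underlying: vagim-lum-ts
TOR=un - signalled by the affix -lum
GRD=ib - signalled by the affix -ts
check: vagimlumts -> vagumlumts
lemma: vagim; TOR=un; GRD=ib


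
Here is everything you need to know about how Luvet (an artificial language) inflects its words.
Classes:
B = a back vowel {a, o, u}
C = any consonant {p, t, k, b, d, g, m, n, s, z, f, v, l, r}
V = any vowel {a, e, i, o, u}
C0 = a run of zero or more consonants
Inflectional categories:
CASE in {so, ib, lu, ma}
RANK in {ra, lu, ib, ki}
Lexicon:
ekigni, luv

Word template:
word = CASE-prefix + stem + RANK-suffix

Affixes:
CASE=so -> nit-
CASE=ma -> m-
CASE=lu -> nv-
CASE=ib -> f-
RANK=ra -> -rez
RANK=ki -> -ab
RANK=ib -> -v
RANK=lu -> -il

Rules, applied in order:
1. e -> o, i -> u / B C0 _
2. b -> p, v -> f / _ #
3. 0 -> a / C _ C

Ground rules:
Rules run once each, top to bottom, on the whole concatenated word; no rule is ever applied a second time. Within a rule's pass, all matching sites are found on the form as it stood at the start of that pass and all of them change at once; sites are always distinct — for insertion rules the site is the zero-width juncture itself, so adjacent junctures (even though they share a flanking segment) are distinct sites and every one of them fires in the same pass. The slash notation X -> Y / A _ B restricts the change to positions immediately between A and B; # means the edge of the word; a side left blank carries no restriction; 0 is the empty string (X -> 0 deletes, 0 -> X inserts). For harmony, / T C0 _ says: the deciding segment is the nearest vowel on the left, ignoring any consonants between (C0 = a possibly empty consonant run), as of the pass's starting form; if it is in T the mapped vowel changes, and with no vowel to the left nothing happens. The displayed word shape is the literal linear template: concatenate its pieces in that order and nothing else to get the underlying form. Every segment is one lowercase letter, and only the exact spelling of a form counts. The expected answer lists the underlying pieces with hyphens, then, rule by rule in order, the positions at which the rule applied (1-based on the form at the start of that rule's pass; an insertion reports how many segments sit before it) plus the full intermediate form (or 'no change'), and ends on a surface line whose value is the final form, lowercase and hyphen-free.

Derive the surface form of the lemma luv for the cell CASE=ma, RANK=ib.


underlying: m-luv-v
1. e -> o, i -> u / B C0 _: no change
2. b -> p, v -> f / _ #: fires at position(s) 5: mluvf
3. 0 -> a / C _ C: inserts after position(s) 1, 4: maluvaf
surface: maluvaf


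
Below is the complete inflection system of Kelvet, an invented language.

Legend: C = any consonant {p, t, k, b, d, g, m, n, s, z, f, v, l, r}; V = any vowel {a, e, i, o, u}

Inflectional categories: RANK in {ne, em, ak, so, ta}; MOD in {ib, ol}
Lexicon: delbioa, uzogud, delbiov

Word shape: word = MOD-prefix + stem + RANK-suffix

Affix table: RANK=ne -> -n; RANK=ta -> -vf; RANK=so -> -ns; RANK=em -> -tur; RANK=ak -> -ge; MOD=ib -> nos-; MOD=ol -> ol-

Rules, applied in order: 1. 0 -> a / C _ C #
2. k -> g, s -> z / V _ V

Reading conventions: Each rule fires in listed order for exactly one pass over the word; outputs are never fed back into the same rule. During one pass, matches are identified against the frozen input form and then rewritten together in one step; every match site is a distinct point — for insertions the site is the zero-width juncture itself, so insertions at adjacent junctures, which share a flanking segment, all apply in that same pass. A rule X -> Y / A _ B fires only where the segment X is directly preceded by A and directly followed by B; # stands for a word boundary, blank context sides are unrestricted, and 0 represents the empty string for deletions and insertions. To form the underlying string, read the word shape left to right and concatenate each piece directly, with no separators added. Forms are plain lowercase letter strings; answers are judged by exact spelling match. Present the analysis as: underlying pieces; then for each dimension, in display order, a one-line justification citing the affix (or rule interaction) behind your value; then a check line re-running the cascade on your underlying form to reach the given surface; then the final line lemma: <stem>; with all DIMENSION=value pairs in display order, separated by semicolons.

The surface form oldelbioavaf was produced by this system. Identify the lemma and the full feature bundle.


underlying: ol-delbioa-vf
RANK=ta - signalled by the affix -vf
MOD=ol - signalled by the affix ol-
check: oldelbioavf -> oldelbioavaf -> oldelbioavaf
lemma: delbioa; RANK=ta; MOD=ol


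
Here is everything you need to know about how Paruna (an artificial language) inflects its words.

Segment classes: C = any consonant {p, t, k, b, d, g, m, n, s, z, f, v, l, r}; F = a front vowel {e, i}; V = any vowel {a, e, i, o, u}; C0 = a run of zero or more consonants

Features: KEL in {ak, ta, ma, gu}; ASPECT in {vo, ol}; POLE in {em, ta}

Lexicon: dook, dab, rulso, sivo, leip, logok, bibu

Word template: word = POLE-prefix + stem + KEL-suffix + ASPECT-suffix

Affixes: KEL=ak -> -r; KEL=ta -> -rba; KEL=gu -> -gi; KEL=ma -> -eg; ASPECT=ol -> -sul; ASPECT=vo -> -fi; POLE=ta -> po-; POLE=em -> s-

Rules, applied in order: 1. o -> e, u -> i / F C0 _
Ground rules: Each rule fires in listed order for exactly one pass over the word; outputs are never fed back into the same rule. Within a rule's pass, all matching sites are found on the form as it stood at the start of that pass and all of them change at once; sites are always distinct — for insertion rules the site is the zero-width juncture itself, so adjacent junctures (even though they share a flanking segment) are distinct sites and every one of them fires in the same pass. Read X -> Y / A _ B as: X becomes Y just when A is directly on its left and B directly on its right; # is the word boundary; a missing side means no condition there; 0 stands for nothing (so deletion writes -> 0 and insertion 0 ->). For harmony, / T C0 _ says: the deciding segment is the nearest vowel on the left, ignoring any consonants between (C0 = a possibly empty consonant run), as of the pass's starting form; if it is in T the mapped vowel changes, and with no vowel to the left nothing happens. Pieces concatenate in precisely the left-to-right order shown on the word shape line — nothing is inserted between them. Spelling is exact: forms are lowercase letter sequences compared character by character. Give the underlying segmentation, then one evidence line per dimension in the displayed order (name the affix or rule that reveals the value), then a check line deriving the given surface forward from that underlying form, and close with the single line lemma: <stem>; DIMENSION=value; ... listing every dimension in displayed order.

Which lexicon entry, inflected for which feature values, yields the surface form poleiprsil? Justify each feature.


underlying: po-leip-r-sul
KEL=ak - signalled by the affix -r
ASPECT=ol - signalled by the affix -sul
POLE=ta - signalled by the affix po-
check: poleiprsul -> poleiprsil
lemma: leip; KEL=ak; ASPECT=ol; POLE=ta


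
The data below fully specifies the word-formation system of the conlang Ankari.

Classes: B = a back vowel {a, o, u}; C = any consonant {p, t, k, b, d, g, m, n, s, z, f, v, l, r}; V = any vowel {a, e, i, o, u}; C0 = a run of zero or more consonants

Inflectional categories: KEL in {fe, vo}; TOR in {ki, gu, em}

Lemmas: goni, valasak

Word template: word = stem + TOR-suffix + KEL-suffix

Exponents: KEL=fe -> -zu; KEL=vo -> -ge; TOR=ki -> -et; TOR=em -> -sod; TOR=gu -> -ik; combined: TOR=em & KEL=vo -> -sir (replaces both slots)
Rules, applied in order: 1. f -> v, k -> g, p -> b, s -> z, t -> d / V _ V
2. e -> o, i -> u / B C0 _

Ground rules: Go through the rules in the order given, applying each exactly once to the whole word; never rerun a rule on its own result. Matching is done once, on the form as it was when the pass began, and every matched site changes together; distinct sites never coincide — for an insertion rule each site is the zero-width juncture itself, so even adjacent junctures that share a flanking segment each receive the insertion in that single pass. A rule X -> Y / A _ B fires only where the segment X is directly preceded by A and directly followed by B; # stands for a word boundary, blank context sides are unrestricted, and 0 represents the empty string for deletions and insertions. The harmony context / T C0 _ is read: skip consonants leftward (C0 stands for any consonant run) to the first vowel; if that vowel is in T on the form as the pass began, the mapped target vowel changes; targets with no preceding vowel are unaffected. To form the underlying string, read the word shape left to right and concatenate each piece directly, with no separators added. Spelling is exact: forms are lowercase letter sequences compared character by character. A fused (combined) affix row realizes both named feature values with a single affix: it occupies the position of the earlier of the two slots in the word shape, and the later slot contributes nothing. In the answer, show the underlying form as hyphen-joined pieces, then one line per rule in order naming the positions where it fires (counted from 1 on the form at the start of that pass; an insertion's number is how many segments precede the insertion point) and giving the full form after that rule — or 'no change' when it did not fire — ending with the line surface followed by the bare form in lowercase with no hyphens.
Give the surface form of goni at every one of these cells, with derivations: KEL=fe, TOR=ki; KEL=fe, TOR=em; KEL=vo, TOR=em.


cell KEL=fe, TOR=ki:
underlying: goni-et-zu
1. f -> v, k -> g, p -> b, s -> z, t -> d / V _ V: no change
2. e -> o, i -> u / B C0 _: fires at position(s) 4: gonuetzu
surface: gonuetzu

cell KEL=fe, TOR=em:
underlying: goni-sod-zu
1. f -> v, k -> g, p -> b, s -> z, t -> d / V _ V: fires at position(s) 5: gonizodzu
2. e -> o, i -> u / B C0 _: fires at position(s) 4: gonuzodzu
surface: gonuzodzu

cell KEL=vo, TOR=em:
underlying: goni-sir
1. f -> v, k -> g, p -> b, s -> z, t -> d / V _ V: fires at position(s) 5: gonizir
2. e -> o, i -> u / B C0 _: fires at position(s) 4: gonuzir
surface: gonuzir


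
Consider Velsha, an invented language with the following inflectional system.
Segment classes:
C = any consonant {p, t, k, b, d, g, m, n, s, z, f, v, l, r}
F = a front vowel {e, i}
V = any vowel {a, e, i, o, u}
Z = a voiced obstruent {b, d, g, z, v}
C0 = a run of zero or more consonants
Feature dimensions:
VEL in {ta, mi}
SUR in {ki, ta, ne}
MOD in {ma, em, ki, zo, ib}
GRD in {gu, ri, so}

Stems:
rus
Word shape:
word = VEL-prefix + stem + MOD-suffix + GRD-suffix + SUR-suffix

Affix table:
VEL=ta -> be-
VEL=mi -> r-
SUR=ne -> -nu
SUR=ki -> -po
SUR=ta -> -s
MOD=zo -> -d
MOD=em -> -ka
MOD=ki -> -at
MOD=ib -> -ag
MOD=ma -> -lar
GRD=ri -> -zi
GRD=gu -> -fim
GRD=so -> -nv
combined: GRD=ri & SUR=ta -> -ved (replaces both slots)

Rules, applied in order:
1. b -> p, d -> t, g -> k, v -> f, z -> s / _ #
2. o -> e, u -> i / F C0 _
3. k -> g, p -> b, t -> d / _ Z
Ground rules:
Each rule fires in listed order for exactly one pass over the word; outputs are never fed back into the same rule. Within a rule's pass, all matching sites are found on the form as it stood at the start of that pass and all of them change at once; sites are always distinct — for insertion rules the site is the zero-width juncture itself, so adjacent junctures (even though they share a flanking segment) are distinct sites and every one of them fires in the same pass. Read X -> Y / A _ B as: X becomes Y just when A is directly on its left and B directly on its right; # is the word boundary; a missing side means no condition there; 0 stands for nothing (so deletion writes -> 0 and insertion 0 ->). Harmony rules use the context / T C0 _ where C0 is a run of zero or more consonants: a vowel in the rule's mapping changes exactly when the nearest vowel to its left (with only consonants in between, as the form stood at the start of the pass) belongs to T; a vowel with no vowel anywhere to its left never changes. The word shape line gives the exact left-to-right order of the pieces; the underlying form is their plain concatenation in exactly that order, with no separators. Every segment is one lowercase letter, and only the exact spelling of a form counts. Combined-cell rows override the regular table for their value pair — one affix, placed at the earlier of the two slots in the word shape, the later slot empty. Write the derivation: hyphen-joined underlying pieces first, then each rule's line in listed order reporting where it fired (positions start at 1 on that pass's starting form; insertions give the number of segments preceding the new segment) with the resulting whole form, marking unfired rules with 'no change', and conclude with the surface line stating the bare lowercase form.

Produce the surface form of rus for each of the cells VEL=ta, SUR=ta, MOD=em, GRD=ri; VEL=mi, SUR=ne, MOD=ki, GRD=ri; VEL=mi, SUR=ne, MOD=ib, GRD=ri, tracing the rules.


cell VEL=ta, SUR=ta, MOD=em, GRD=ri:
underlying: be-rus-ka-ved
1. b -> p, d -> t, g -> k, v -> f, z -> s / _ #: fires at position(s) 10: beruskavet
2. o -> e, u -> i / F C0 _: fires at position(s) 4: beriskavet
3. k -> g, p -> b, t -> d / _ Z: no change
surface: beriskavet

cell VEL=mi, SUR=ne, MOD=ki, GRD=ri:
underlying: r-rus-at-zi-nu
1. b -> p, d -> t, g -> k, v -> f, z -> s / _ #: no change
2. o -> e, u -> i / F C0 _: fires at position(s) 10: rrusatzini
3. k -> g, p -> b, t -> d / _ Z: fires at position(s) 6: rrusadzini
surface: rrusadzini

cell VEL=mi, SUR=ne, MOD=ib, GRD=ri:
underlying: r-rus-ag-zi-nu
1. b -> p, d -> t, g -> k, v -> f, z -> s / _ #: no change
2. o -> e, u -> i / F C0 _: fires at position(s) 10: rrusagzini
3. k -> g, p -> b, t -> d / _ Z: no change
surface: rrusagzini


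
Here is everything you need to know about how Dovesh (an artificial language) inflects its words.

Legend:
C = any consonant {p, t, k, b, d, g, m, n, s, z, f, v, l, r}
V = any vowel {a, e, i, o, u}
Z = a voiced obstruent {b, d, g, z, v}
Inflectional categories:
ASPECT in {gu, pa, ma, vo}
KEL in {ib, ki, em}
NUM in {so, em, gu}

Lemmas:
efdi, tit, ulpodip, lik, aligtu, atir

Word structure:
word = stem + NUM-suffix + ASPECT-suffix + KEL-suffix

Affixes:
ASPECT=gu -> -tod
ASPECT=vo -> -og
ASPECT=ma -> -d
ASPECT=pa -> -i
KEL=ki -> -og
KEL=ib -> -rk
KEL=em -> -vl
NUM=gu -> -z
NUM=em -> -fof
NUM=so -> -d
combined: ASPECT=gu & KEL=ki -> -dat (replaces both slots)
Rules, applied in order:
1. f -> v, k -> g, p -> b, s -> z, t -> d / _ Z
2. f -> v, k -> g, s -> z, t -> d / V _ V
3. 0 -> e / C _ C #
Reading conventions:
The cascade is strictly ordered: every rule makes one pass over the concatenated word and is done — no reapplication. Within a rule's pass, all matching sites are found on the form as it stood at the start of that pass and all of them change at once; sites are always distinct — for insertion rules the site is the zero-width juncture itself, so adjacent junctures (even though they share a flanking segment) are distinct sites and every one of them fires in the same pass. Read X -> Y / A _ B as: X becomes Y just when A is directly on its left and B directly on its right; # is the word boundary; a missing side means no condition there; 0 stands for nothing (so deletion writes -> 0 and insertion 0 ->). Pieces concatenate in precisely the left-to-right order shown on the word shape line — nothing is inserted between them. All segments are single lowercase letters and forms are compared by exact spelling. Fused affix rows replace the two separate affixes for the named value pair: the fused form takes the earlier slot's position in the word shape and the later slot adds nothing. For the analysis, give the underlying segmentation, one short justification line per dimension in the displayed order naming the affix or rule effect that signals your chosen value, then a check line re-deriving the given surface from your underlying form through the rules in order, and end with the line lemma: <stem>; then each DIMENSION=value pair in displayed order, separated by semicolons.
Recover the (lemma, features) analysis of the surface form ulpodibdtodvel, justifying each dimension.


underlying: ulpodip-d-tod-vl
ASPECT=gu - signalled by the affix -tod
KEL=em - signalled by the affix -vl
NUM=so - signalled by the affix -d
check: ulpodipdtodvl -> ulpodibdtodvl -> ulpodibdtodvl -> ulpodibdtodvel
lemma: ulpodip; ASPECT=gu; KEL=em; NUM=so


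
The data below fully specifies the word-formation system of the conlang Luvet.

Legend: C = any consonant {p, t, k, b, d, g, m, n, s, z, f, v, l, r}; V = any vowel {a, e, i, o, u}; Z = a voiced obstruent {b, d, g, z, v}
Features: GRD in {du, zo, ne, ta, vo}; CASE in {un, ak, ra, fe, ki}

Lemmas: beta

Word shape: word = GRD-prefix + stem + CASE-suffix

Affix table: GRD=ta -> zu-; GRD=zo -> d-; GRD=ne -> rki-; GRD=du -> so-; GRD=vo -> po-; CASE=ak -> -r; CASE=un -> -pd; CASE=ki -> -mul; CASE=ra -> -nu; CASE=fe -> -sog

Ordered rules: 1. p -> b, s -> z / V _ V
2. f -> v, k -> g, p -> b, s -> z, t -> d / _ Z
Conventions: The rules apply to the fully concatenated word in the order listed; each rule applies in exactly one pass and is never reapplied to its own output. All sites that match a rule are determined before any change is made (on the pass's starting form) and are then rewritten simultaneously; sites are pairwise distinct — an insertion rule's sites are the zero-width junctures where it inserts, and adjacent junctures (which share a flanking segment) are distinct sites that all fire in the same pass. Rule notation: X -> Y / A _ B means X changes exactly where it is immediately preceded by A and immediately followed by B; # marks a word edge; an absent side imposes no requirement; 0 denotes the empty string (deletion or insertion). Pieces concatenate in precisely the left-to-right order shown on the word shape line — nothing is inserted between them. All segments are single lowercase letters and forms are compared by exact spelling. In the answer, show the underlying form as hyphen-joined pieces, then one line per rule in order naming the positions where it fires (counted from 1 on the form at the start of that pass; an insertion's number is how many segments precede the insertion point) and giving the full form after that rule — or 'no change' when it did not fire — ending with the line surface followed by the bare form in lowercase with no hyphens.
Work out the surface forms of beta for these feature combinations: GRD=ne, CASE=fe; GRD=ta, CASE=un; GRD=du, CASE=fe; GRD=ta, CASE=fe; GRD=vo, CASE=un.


cell GRD=ne, CASE=fe:
underlying: rki-beta-sog
1. p -> b, s -> z / V _ V: fires at position(s) 8: rkibetazog
2. f -> v, k -> g, p -> b, s -> z, t -> d / _ Z: no change
surface: rkibetazog

cell GRD=ta, CASE=un:
underlying: zu-beta-pd
1. p -> b, s -> z / V _ V: no change
2. f -> v, k -> g, p -> b, s -> z, t -> d / _ Z: fires at position(s) 7: zubetabd
surface: zubetabd

cell GRD=du, CASE=fe:
underlying: so-beta-sog
1. p -> b, s -> z / V _ V: fires at position(s) 7: sobetazog
2. f -> v, k -> g, p -> b, s -> z, t -> d / _ Z: no change
surface: sobetazog

cell GRD=ta, CASE=fe:
underlying: zu-beta-sog
1. p -> b, s -> z / V _ V: fires at position(s) 7: zubetazog
2. f -> v, k -> g, p -> b, s -> z, t -> d / _ Z: no change
surface: zubetazog

cell GRD=vo, CASE=un:
underlying: po-beta-pd
1. p -> b, s -> z / V _ V: no change
2. f -> v, k -> g, p -> b, s -> z, t -> d / _ Z: fires at position(s) 7: pobetabd
surface: pobetabd


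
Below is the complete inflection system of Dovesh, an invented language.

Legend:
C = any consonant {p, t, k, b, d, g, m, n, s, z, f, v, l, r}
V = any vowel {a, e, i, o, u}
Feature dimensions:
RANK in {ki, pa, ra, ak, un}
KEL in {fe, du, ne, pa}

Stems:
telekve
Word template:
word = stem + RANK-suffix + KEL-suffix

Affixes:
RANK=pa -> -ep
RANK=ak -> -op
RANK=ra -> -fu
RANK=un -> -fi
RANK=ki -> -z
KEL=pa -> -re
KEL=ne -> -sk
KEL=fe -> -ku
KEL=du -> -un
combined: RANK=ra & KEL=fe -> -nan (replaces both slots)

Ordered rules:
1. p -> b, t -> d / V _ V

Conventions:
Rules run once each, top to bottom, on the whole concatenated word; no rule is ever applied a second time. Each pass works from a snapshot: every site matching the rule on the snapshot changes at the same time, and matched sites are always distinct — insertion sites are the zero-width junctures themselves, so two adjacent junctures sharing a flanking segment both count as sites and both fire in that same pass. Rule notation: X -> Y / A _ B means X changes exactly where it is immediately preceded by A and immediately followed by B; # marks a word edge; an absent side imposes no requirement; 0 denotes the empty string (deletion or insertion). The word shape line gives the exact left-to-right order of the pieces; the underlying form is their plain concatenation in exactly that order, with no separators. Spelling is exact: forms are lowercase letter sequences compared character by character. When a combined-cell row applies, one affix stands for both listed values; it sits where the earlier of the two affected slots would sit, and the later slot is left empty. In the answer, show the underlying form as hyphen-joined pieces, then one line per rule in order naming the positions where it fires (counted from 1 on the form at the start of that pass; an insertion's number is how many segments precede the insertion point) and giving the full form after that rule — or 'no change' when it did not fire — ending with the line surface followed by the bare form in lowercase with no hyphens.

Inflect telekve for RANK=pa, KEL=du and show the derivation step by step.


underlying: telekve-ep-un
1. p -> b, t -> d / V _ V: fires at position(s) 9: telekveebun
surface: telekveebun


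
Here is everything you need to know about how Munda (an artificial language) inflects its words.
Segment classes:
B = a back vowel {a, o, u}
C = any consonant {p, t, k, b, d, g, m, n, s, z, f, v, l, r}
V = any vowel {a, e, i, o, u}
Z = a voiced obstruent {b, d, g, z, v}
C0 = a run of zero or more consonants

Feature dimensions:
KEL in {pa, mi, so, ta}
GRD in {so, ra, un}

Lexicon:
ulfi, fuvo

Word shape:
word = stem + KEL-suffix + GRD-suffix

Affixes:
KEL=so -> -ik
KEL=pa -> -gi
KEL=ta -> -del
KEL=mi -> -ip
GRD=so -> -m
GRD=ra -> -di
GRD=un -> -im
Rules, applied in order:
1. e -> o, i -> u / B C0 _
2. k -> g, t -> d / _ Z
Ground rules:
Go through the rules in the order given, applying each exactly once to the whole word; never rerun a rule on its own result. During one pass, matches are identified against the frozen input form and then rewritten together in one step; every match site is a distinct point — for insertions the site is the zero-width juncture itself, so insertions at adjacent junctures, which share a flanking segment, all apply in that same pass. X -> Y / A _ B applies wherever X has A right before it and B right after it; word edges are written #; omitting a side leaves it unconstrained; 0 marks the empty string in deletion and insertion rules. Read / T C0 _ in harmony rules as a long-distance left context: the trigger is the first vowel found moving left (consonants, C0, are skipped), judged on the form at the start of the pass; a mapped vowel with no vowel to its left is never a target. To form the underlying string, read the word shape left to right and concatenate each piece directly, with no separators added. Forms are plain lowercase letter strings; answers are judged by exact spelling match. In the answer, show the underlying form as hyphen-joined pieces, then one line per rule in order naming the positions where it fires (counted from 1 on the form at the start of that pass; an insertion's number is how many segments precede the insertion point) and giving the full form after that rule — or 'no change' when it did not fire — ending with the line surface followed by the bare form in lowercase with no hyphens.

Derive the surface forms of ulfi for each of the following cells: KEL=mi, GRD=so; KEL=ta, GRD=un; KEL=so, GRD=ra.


cell KEL=mi, GRD=so:
underlying: ulfi-ip-m
1. e -> o, i -> u / B C0 _: fires at position(s) 4: ulfuipm
2. k -> g, t -> d / _ Z: no change
surface: ulfuipm

cell KEL=ta, GRD=un:
underlying: ulfi-del-im
1. e -> o, i -> u / B C0 _: fires at position(s) 4: ulfudelim
2. k -> g, t -> d / _ Z: no change
surface: ulfudelim

cell KEL=so, GRD=ra:
underlying: ulfi-ik-di
1. e -> o, i -> u / B C0 _: fires at position(s) 4: ulfuikdi
2. k -> g, t -> d / _ Z: fires at position(s) 6: ulfuigdi
surface: ulfuigdi


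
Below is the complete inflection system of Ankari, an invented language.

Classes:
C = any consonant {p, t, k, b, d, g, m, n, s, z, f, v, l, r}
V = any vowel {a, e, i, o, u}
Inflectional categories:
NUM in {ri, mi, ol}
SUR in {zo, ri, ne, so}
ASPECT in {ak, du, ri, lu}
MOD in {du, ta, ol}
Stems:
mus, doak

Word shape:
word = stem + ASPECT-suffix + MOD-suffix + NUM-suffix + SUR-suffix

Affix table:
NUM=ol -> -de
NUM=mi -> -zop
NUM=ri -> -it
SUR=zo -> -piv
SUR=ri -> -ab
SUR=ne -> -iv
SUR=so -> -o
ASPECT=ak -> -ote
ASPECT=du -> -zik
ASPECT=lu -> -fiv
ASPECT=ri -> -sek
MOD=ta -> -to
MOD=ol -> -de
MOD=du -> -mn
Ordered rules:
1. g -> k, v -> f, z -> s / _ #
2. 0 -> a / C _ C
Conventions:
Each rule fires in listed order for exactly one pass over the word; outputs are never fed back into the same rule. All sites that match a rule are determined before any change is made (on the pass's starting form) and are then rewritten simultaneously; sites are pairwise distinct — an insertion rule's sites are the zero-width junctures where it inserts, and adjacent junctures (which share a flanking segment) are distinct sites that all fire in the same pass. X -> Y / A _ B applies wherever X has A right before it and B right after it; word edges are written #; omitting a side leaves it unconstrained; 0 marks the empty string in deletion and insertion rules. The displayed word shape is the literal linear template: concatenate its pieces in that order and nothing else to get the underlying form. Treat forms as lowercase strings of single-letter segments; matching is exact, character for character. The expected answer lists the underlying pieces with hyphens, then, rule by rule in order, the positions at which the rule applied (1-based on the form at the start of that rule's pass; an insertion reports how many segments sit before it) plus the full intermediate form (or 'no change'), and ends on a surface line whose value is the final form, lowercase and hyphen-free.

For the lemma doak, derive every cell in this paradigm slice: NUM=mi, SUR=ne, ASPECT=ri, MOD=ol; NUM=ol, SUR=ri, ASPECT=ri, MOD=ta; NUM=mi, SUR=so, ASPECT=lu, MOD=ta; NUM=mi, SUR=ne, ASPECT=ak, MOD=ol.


cell NUM=mi, SUR=ne, ASPECT=ri, MOD=ol:
underlying: doak-sek-de-zop-iv
1. g -> k, v -> f, z -> s / _ #: fires at position(s) 14: doaksekdezopif
2. 0 -> a / C _ C: inserts after position(s) 4, 7: doakasekadezopif
surface: doakasekadezopif

cell NUM=ol, SUR=ri, ASPECT=ri, MOD=ta:
underlying: doak-sek-to-de-ab
1. g -> k, v -> f, z -> s / _ #: no change
2. 0 -> a / C _ C: inserts after position(s) 4, 7: doakasekatodeab
surface: doakasekatodeab

cell NUM=mi, SUR=so, ASPECT=lu, MOD=ta:
underlying: doak-fiv-to-zop-o
1. g -> k, v -> f, z -> s / _ #: no change
2. 0 -> a / C _ C: inserts after position(s) 4, 7: doakafivatozopo
surface: doakafivatozopo

cell NUM=mi, SUR=ne, ASPECT=ak, MOD=ol:
underlying: doak-ote-de-zop-iv
1. g -> k, v -> f, z -> s / _ #: fires at position(s) 14: doakotedezopif
2. 0 -> a / C _ C: no change
surface: doakotedezopif


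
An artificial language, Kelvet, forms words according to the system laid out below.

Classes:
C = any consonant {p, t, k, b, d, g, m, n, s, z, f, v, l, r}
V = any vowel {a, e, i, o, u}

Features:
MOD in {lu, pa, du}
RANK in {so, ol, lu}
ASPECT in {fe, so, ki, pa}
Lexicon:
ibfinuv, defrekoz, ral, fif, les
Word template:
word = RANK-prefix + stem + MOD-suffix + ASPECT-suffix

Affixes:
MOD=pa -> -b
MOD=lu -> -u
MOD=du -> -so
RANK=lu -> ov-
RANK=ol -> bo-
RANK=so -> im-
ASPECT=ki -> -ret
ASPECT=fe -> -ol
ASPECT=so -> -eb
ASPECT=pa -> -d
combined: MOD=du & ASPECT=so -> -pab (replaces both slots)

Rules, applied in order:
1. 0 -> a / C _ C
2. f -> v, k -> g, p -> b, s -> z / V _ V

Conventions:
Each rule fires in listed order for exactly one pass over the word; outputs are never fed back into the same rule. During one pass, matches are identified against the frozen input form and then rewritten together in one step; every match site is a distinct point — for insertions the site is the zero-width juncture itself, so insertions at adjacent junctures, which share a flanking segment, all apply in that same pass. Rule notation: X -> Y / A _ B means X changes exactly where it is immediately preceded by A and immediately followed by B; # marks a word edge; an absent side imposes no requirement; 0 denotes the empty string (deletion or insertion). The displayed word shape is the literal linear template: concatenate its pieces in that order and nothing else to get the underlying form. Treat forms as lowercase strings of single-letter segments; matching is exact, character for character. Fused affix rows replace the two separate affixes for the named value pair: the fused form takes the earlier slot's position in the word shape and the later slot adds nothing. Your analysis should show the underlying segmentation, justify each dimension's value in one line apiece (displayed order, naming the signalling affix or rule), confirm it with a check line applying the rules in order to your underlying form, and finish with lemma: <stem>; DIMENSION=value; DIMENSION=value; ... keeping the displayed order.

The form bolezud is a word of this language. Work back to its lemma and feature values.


underlying: bo-les-u-d
MOD=lu - signalled by the affix -u
RANK=ol - signalled by the affix bo-
ASPECT=pa - signalled by the affix -d
check: bolesud -> bolesud -> bolezud
lemma: les; MOD=lu; RANK=ol; ASPECT=pa


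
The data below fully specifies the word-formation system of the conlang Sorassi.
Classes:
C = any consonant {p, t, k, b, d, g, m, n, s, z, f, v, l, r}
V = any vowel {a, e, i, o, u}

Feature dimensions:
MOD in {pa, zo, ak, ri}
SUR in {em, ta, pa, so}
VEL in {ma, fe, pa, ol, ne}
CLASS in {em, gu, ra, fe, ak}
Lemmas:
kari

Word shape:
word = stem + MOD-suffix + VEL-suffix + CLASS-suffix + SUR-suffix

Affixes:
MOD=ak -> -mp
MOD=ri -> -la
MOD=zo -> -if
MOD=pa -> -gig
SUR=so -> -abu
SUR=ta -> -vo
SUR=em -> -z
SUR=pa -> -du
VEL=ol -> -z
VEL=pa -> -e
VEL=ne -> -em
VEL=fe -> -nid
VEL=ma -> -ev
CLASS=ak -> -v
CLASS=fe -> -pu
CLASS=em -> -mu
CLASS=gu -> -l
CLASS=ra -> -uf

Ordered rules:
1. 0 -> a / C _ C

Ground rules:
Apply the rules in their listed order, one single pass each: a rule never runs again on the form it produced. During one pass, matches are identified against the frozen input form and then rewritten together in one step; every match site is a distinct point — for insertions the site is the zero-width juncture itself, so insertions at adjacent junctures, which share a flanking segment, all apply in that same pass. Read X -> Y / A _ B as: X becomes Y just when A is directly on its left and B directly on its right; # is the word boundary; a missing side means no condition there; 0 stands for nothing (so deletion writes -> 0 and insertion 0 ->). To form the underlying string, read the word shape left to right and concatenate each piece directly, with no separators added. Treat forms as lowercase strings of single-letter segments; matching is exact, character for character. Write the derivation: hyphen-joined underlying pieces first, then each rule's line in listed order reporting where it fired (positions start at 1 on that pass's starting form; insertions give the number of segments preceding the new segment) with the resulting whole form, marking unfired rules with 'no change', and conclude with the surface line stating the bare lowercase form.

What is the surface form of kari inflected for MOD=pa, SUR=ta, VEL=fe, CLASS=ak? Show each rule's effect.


underlying: kari-gig-nid-v-vo
1. 0 -> a / C _ C: inserts after position(s) 7, 10, 11: karigiganidavavo
surface: karigiganidavavo


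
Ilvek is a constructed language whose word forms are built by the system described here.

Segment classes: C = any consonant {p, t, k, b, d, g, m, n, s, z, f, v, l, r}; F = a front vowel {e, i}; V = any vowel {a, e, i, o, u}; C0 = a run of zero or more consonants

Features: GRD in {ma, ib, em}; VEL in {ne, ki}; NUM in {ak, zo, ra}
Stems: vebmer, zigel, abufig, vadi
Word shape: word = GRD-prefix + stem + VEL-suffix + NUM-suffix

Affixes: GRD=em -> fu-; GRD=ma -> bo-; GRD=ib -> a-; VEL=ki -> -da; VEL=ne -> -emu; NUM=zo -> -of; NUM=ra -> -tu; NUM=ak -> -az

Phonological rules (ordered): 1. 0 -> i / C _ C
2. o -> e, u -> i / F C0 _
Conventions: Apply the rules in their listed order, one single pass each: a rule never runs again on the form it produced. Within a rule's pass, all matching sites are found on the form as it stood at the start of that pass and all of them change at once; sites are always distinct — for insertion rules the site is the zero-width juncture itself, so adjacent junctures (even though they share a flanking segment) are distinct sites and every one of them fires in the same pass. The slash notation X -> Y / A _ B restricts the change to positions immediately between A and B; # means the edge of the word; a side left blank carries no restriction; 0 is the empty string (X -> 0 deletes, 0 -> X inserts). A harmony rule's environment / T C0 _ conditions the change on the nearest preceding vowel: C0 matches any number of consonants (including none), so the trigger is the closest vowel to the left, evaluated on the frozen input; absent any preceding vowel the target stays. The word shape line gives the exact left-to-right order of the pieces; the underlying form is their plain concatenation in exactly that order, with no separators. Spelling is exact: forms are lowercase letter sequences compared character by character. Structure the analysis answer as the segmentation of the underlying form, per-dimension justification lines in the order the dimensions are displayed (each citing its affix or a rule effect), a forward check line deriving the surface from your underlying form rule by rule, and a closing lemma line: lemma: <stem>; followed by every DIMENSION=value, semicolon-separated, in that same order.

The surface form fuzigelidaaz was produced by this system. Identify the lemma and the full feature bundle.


underlying: fu-zigel-da-az
GRD=em - signalled by the affix fu-
VEL=ki - signalled by the affix -da
NUM=ak - signalled by the affix -az
check: fuzigeldaaz -> fuzigelidaaz -> fuzigelidaaz
lemma: zigel; GRD=em; VEL=ki; NUM=ak


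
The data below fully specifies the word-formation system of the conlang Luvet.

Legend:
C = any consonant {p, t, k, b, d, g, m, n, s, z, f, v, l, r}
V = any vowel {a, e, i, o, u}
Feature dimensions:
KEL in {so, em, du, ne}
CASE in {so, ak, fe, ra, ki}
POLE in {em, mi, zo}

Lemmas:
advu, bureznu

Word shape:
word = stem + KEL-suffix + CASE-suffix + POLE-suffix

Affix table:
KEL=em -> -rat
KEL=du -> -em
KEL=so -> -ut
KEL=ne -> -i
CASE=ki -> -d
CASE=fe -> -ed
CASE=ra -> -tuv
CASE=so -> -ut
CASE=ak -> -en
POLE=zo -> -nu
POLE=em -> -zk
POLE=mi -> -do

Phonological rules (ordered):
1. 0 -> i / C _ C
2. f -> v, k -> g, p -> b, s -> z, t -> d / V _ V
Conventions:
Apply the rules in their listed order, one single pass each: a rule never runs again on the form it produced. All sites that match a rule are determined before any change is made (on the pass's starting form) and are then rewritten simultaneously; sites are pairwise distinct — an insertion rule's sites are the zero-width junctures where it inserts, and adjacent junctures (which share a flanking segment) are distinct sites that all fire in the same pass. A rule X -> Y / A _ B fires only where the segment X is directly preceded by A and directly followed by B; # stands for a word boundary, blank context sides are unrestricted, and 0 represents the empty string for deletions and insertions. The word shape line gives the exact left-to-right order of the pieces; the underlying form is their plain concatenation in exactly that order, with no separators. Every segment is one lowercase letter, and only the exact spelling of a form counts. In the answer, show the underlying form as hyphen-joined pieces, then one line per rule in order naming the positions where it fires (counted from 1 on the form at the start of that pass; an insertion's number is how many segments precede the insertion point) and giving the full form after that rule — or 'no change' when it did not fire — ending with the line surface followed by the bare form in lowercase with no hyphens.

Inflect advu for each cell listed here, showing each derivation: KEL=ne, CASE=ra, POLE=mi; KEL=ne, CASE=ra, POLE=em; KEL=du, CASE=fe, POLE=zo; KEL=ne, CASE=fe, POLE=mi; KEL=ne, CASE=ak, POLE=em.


cell KEL=ne, CASE=ra, POLE=mi:
underlying: advu-i-tuv-do
1. 0 -> i / C _ C: inserts after position(s) 2, 8: adivuituvido
2. f -> v, k -> g, p -> b, s -> z, t -> d / V _ V: fires at position(s) 7: adivuiduvido
surface: adivuiduvido

cell KEL=ne, CASE=ra, POLE=em:
underlying: advu-i-tuv-zk
1. 0 -> i / C _ C: inserts after position(s) 2, 8, 9: adivuituvizik
2. f -> v, k -> g, p -> b, s -> z, t -> d / V _ V: fires at position(s) 7: adivuiduvizik
surface: adivuiduvizik

cell KEL=du, CASE=fe, POLE=zo:
underlying: advu-em-ed-nu
1. 0 -> i / C _ C: inserts after position(s) 2, 8: adivuemedinu
2. f -> v, k -> g, p -> b, s -> z, t -> d / V _ V: no change
surface: adivuemedinu

cell KEL=ne, CASE=fe, POLE=mi:
underlying: advu-i-ed-do
1. 0 -> i / C _ C: inserts after position(s) 2, 7: adivuiedido
2. f -> v, k -> g, p -> b, s -> z, t -> d / V _ V: no change
surface: adivuiedido

cell KEL=ne, CASE=ak, POLE=em:
underlying: advu-i-en-zk
1. 0 -> i / C _ C: inserts after position(s) 2, 7, 8: adivuienizik
2. f -> v, k -> g, p -> b, s -> z, t -> d / V _ V: no change
surface: adivuienizik
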